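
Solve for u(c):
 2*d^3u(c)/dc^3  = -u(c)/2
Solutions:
 u(c) = C3*exp(-2^(1/3)*c/2) + (C1*sin(2^(1/3)*sqrt(3)*c/4) + C2*cos(2^(1/3)*sqrt(3)*c/4))*exp(2^(1/3)*c/4)


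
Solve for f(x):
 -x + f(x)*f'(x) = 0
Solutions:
 f(x) = -sqrt(C1 + x^2)
 f(x) = sqrt(C1 + x^2)


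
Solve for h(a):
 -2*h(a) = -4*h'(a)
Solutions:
 h(a) = C1*exp(a/2)


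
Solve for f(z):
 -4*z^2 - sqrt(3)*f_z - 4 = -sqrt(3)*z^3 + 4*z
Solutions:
 f(z) = C1 + z^4/4 - 4*sqrt(3)*z^3/9 - 2*sqrt(3)*z^2/3 - 4*sqrt(3)*z/3


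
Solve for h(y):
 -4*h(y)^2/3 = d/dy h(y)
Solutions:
 h(y) = 3/(C1 + 4*y)


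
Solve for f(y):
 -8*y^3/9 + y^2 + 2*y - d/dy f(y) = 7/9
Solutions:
 f(y) = C1 - 2*y^4/9 + y^3/3 + y^2 - 7*y/9


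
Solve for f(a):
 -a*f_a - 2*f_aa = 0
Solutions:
 f(a) = C1 + C2*erf(a/2)


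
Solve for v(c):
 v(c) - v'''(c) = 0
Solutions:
 v(c) = C3*exp(c) + (C1*sin(sqrt(3)*c/2) + C2*cos(sqrt(3)*c/2))*exp(-c/2)


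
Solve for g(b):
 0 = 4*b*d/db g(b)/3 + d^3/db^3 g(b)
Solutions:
 g(b) = C1 + Integral(C2*airyai(-6^(2/3)*b/3) + C3*airybi(-6^(2/3)*b/3), b)


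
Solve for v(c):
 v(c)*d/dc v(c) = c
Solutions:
 v(c) = -sqrt(C1 + c^2)
 v(c) = sqrt(C1 + c^2)


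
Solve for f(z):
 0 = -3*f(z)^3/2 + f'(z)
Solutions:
 f(z) = -sqrt(-1/(C1 + 3*z))
 f(z) = sqrt(-1/(C1 + 3*z))


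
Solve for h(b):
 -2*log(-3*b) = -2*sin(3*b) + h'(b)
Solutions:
 h(b) = C1 - 2*b*log(-b) - 2*b*log(3) + 2*b - 2*cos(3*b)/3


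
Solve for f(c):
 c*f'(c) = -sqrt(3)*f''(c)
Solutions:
 f(c) = C1 + C2*erf(sqrt(2)*3^(3/4)*c/6)


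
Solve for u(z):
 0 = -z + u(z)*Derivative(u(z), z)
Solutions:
 u(z) = -sqrt(C1 + z^2)
 u(z) = sqrt(C1 + z^2)


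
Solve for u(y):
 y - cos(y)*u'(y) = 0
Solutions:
 u(y) = C1 + Integral(y/cos(y), y)


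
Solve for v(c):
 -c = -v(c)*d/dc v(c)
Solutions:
 v(c) = -sqrt(C1 + c^2)
 v(c) = sqrt(C1 + c^2)


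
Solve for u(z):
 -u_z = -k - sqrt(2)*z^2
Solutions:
 u(z) = C1 + k*z + sqrt(2)*z^3/3


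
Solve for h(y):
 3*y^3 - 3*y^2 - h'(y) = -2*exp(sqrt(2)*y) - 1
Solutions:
 h(y) = C1 + 3*y^4/4 - y^3 + y + sqrt(2)*exp(sqrt(2)*y)


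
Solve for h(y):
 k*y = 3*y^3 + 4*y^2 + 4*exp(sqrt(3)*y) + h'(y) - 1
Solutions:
 h(y) = C1 + k*y^2/2 - 3*y^4/4 - 4*y^3/3 + y - 4*sqrt(3)*exp(sqrt(3)*y)/3


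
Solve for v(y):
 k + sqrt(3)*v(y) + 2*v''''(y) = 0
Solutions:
 v(y) = -sqrt(3)*k/3 + (C1*sin(2^(1/4)*3^(1/8)*y/2) + C2*cos(2^(1/4)*3^(1/8)*y/2))*exp(-2^(1/4)*3^(1/8)*y/2) + (C3*sin(2^(1/4)*3^(1/8)*y/2) + C4*cos(2^(1/4)*3^(1/8)*y/2))*exp(2^(1/4)*3^(1/8)*y/2)


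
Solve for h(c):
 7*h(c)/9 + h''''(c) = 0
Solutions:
 h(c) = (C1*sin(sqrt(6)*7^(1/4)*c/6) + C2*cos(sqrt(6)*7^(1/4)*c/6))*exp(-sqrt(6)*7^(1/4)*c/6) + (C3*sin(sqrt(6)*7^(1/4)*c/6) + C4*cos(sqrt(6)*7^(1/4)*c/6))*exp(sqrt(6)*7^(1/4)*c/6)


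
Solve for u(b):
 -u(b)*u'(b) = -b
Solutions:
 u(b) = -sqrt(C1 + b^2)
 u(b) = sqrt(C1 + b^2)


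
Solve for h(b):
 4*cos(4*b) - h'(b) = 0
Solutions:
 h(b) = C1 + sin(4*b)


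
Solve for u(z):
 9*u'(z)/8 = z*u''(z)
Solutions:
 u(z) = C1 + C2*z^(17/8)


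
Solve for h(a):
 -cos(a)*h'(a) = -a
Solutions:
 h(a) = C1 + Integral(a/cos(a), a)


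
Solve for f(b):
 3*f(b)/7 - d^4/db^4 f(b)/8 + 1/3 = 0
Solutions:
 f(b) = C1*exp(-24^(1/4)*7^(3/4)*b/7) + C2*exp(24^(1/4)*7^(3/4)*b/7) + C3*sin(24^(1/4)*7^(3/4)*b/7) + C4*cos(24^(1/4)*7^(3/4)*b/7) - 7/9


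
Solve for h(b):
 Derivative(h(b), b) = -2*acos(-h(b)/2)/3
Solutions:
 Integral(1/acos(-_y/2), (_y, h(b))) = C1 - 2*b/3


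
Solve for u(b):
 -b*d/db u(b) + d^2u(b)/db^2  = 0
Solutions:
 u(b) = C1 + C2*erfi(sqrt(2)*b/2)


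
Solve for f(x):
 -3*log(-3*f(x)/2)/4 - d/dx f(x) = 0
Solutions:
 4*Integral(1/(log(-_y) - log(2) + log(3)), (_y, f(x)))/3 = C1 - x


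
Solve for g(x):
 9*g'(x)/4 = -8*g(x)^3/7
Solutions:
 g(x) = -3*sqrt(14)*sqrt(-1/(C1 - 32*x))/2
 g(x) = 3*sqrt(14)*sqrt(-1/(C1 - 32*x))/2


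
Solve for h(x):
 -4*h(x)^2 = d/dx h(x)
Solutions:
 h(x) = 1/(C1 + 4*x)


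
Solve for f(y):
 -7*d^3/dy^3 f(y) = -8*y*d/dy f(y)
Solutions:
 f(y) = C1 + Integral(C2*airyai(2*7^(2/3)*y/7) + C3*airybi(2*7^(2/3)*y/7), y)


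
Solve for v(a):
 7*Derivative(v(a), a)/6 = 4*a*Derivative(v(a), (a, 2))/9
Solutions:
 v(a) = C1 + C2*a^(29/8)


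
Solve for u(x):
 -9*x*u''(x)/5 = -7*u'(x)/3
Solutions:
 u(x) = C1 + C2*x^(62/27)


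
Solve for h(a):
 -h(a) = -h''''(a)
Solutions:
 h(a) = C1*exp(-a) + C2*exp(a) + C3*sin(a) + C4*cos(a)


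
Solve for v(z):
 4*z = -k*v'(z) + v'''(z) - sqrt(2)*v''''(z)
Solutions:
 v(z) = C1 + C2*exp(z*(sqrt(2)*(27*k + sqrt((27*k - 1)^2 - 1) - 1)^(1/3) - sqrt(6)*I*(27*k + sqrt((27*k - 1)^2 - 1) - 1)^(1/3) + 2*sqrt(2) - 8/((-sqrt(2) + sqrt(6)*I)*(27*k + sqrt((27*k - 1)^2 - 1) - 1)^(1/3)))/12) + C3*exp(z*(sqrt(2)*(27*k + sqrt((27*k - 1)^2 - 1) - 1)^(1/3) + sqrt(6)*I*(27*k + sqrt((27*k - 1)^2 - 1) - 1)^(1/3) + 2*sqrt(2) + 8/((sqrt(2) + sqrt(6)*I)*(27*k + sqrt((27*k - 1)^2 - 1) - 1)^(1/3)))/12) + C4*exp(sqrt(2)*z*(-(27*k + sqrt((27*k - 1)^2 - 1) - 1)^(1/3) + 1 - 1/(27*k + sqrt((27*k - 1)^2 - 1) - 1)^(1/3))/6) - 2*z^2/k


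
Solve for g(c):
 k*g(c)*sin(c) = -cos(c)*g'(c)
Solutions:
 g(c) = C1*exp(k*log(cos(c)))


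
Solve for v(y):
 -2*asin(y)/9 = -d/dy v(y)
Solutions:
 v(y) = C1 + 2*y*asin(y)/9 + 2*sqrt(1 - y^2)/9


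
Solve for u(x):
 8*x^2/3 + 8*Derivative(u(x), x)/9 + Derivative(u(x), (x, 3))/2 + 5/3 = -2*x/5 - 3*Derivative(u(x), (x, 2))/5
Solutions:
 u(x) = C1 - x^3 + 9*x^2/5 - 93*x/100 + (C2*sin(sqrt(319)*x/15) + C3*cos(sqrt(319)*x/15))*exp(-3*x/5)


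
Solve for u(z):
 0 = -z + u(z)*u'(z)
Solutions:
 u(z) = -sqrt(C1 + z^2)
 u(z) = sqrt(C1 + z^2)


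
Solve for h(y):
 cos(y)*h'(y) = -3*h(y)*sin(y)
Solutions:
 h(y) = C1*cos(y)^3


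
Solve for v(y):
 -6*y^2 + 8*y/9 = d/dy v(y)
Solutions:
 v(y) = C1 - 2*y^3 + 4*y^2/9


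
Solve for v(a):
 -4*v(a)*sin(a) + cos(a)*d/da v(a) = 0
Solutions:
 v(a) = C1/cos(a)^4


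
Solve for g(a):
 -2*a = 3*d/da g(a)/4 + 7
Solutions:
 g(a) = C1 - 4*a^2/3 - 28*a/3


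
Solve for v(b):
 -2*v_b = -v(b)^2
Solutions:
 v(b) = -2/(C1 + b)


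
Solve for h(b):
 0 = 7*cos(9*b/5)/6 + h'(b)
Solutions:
 h(b) = C1 - 35*sin(9*b/5)/54


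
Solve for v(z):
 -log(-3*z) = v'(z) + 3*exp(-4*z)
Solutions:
 v(z) = C1 - z*log(-z) + z*(1 - log(3)) + 3*exp(-4*z)/4


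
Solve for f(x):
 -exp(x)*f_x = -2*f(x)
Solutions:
 f(x) = C1*exp(-2*exp(-x))


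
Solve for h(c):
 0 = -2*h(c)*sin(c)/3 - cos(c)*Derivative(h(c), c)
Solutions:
 h(c) = C1*cos(c)^(2/3)


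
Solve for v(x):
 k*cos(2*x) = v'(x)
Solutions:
 v(x) = C1 + k*sin(2*x)/2


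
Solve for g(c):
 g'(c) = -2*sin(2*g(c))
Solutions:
 g(c) = pi - acos((-C1 - exp(8*c))/(C1 - exp(8*c)))/2
 g(c) = acos((-C1 - exp(8*c))/(C1 - exp(8*c)))/2


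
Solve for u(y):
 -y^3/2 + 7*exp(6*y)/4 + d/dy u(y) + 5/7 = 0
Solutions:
 u(y) = C1 + y^4/8 - 5*y/7 - 7*exp(6*y)/24


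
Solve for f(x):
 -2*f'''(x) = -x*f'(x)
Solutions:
 f(x) = C1 + Integral(C2*airyai(2^(2/3)*x/2) + C3*airybi(2^(2/3)*x/2), x)


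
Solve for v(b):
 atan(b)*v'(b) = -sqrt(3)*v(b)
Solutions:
 v(b) = C1*exp(-sqrt(3)*Integral(1/atan(b), b))


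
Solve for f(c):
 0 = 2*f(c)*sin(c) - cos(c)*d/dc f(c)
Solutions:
 f(c) = C1/cos(c)^2


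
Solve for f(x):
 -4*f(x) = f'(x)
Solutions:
 f(x) = C1*exp(-4*x)


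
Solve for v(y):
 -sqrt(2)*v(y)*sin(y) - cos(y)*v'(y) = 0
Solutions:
 v(y) = C1*cos(y)^(sqrt(2))


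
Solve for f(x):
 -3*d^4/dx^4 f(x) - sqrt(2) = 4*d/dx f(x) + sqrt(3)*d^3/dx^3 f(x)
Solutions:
 f(x) = C1 + C2*exp(x*(-2*sqrt(3) + (sqrt(3)/9 + 18 + sqrt(-3 + (sqrt(3) + 162)^2)/9)^(-1/3) + 3*(sqrt(3)/9 + 18 + sqrt(-3 + (sqrt(3) + 162)^2)/9)^(1/3))/18)*sin(sqrt(3)*x*(-3*(sqrt(3)/9 + 18 + sqrt(-4/27 + (2*sqrt(3)/9 + 36)^2)/2)^(1/3) + (sqrt(3)/9 + 18 + sqrt(-4/27 + (2*sqrt(3)/9 + 36)^2)/2)^(-1/3))/18) + C3*exp(x*(-2*sqrt(3) + (sqrt(3)/9 + 18 + sqrt(-3 + (sqrt(3) + 162)^2)/9)^(-1/3) + 3*(sqrt(3)/9 + 18 + sqrt(-3 + (sqrt(3) + 162)^2)/9)^(1/3))/18)*cos(sqrt(3)*x*(-3*(sqrt(3)/9 + 18 + sqrt(-4/27 + (2*sqrt(3)/9 + 36)^2)/2)^(1/3) + (sqrt(3)/9 + 18 + sqrt(-4/27 + (2*sqrt(3)/9 + 36)^2)/2)^(-1/3))/18) + C4*exp(-x*((sqrt(3)/9 + 18 + sqrt(-3 + (sqrt(3) + 162)^2)/9)^(-1/3) + sqrt(3) + 3*(sqrt(3)/9 + 18 + sqrt(-3 + (sqrt(3) + 162)^2)/9)^(1/3))/9) - sqrt(2)*x/4


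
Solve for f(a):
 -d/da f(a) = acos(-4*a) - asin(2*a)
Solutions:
 f(a) = C1 - a*acos(-4*a) + a*asin(2*a) - sqrt(1 - 16*a^2)/4 + sqrt(1 - 4*a^2)/2


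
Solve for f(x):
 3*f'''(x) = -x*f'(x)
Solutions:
 f(x) = C1 + Integral(C2*airyai(-3^(2/3)*x/3) + C3*airybi(-3^(2/3)*x/3), x)


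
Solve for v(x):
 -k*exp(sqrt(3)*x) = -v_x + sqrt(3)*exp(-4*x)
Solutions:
 v(x) = C1 + sqrt(3)*k*exp(sqrt(3)*x)/3 - sqrt(3)*exp(-4*x)/4


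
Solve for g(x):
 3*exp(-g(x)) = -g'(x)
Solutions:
 g(x) = log(C1 - 3*x)


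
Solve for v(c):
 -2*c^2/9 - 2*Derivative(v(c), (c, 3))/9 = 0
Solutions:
 v(c) = C1 + C2*c + C3*c^2 - c^5/60


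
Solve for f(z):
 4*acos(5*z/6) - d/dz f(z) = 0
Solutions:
 f(z) = C1 + 4*z*acos(5*z/6) - 4*sqrt(36 - 25*z^2)/5


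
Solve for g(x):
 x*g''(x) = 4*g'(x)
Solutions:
 g(x) = C1 + C2*x^5


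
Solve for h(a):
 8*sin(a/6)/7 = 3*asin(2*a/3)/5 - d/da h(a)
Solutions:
 h(a) = C1 + 3*a*asin(2*a/3)/5 + 3*sqrt(9 - 4*a^2)/10 + 48*cos(a/6)/7


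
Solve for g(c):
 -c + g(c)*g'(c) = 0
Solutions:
 g(c) = -sqrt(C1 + c^2)
 g(c) = sqrt(C1 + c^2)


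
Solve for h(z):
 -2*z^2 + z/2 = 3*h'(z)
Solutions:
 h(z) = C1 - 2*z^3/9 + z^2/12


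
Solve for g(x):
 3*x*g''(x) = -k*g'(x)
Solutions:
 g(x) = C1 + x^(1 - re(k)/3)*(C2*sin(log(x)*Abs(im(k))/3) + C3*cos(log(x)*im(k)/3))


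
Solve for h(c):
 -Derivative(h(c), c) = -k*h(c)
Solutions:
 h(c) = C1*exp(c*k)


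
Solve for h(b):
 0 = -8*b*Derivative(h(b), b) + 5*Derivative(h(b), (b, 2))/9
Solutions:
 h(b) = C1 + C2*erfi(6*sqrt(5)*b/5)


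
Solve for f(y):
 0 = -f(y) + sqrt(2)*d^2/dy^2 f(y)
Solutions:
 f(y) = C1*exp(-2^(3/4)*y/2) + C2*exp(2^(3/4)*y/2)


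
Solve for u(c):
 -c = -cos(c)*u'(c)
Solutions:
 u(c) = C1 + Integral(c/cos(c), c)


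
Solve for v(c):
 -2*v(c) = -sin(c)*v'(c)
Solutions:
 v(c) = C1*(cos(c) - 1)/(cos(c) + 1)


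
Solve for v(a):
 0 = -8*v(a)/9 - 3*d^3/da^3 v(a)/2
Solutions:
 v(a) = C3*exp(-2*2^(1/3)*a/3) + (C1*sin(2^(1/3)*sqrt(3)*a/3) + C2*cos(2^(1/3)*sqrt(3)*a/3))*exp(2^(1/3)*a/3)


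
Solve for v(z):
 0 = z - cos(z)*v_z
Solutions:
 v(z) = C1 + Integral(z/cos(z), z)


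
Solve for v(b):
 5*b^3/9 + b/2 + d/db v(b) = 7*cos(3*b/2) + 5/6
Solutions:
 v(b) = C1 - 5*b^4/36 - b^2/4 + 5*b/6 + 14*sin(3*b/2)/3


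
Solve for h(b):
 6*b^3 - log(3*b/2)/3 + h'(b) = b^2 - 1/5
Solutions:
 h(b) = C1 - 3*b^4/2 + b^3/3 + b*log(b)/3 - 8*b/15 - b*log(2)/3 + b*log(3)/3


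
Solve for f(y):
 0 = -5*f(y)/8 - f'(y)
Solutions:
 f(y) = C1*exp(-5*y/8)


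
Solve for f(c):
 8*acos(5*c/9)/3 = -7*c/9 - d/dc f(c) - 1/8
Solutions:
 f(c) = C1 - 7*c^2/18 - 8*c*acos(5*c/9)/3 - c/8 + 8*sqrt(81 - 25*c^2)/15


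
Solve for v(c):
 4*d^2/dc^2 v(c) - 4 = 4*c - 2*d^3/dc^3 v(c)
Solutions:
 v(c) = C1 + C2*c + C3*exp(-2*c) + c^3/6 + c^2/4


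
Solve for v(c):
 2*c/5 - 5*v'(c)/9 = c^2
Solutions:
 v(c) = C1 - 3*c^3/5 + 9*c^2/25


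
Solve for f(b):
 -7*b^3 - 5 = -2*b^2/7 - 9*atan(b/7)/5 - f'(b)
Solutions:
 f(b) = C1 + 7*b^4/4 - 2*b^3/21 - 9*b*atan(b/7)/5 + 5*b + 63*log(b^2 + 49)/10


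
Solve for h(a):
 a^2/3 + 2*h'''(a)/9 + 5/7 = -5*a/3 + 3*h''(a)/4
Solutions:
 h(a) = C1 + C2*a + C3*exp(27*a/8) + a^4/27 + 302*a^3/729 + 38782*a^2/45927


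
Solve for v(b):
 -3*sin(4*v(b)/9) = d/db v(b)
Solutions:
 3*b + 9*log(cos(4*v(b)/9) - 1)/8 - 9*log(cos(4*v(b)/9) + 1)/8 = C1


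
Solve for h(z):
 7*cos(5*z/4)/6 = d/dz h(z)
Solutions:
 h(z) = C1 + 14*sin(5*z/4)/15


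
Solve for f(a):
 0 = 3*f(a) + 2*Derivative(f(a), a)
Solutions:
 f(a) = C1*exp(-3*a/2)


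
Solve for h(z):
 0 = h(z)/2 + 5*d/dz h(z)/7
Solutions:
 h(z) = C1*exp(-7*z/10)


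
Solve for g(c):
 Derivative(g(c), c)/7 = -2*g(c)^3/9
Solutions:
 g(c) = -3*sqrt(2)*sqrt(-1/(C1 - 14*c))/2
 g(c) = 3*sqrt(2)*sqrt(-1/(C1 - 14*c))/2


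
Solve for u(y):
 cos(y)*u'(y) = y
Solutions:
 u(y) = C1 + Integral(y/cos(y), y)


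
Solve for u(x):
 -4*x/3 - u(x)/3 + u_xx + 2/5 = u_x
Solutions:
 u(x) = C1*exp(x*(3 - sqrt(21))/6) + C2*exp(x*(3 + sqrt(21))/6) - 4*x + 66/5


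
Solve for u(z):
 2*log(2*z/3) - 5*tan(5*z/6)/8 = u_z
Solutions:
 u(z) = C1 + 2*z*log(z) - 2*z*log(3) - 2*z + 2*z*log(2) + 3*log(cos(5*z/6))/4


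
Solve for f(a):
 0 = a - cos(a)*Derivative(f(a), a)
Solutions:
 f(a) = C1 + Integral(a/cos(a), a)


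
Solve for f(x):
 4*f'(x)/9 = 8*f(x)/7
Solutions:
 f(x) = C1*exp(18*x/7)


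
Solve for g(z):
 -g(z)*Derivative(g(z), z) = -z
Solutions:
 g(z) = -sqrt(C1 + z^2)
 g(z) = sqrt(C1 + z^2)


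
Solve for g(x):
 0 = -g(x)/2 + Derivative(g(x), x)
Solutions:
 g(x) = C1*exp(x/2)


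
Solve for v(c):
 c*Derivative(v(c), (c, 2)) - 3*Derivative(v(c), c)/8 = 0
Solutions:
 v(c) = C1 + C2*c^(11/8)


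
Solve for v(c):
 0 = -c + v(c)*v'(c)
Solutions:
 v(c) = -sqrt(C1 + c^2)
 v(c) = sqrt(C1 + c^2)


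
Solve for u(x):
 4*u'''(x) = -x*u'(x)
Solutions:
 u(x) = C1 + Integral(C2*airyai(-2^(1/3)*x/2) + C3*airybi(-2^(1/3)*x/2), x)


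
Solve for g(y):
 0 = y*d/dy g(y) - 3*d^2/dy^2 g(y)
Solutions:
 g(y) = C1 + C2*erfi(sqrt(6)*y/6)


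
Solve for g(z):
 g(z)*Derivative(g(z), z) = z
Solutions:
 g(z) = -sqrt(C1 + z^2)
 g(z) = sqrt(C1 + z^2)


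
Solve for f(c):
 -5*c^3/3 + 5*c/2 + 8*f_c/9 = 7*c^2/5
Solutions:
 f(c) = C1 + 15*c^4/32 + 21*c^3/40 - 45*c^2/32


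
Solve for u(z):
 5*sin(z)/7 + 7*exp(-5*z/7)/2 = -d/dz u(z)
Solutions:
 u(z) = C1 + 5*cos(z)/7 + 49*exp(-5*z/7)/10


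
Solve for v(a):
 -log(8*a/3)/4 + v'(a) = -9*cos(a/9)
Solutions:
 v(a) = C1 + a*log(a)/4 - a*log(3) - a/4 + 3*a*log(6)/4 - 81*sin(a/9)


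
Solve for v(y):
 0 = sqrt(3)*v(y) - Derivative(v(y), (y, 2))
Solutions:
 v(y) = C1*exp(-3^(1/4)*y) + C2*exp(3^(1/4)*y)


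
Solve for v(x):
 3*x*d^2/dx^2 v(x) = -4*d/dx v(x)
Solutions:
 v(x) = C1 + C2/x^(1/3)


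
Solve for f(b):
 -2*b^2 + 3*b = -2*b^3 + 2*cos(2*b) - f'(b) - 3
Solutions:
 f(b) = C1 - b^4/2 + 2*b^3/3 - 3*b^2/2 - 3*b + sin(2*b)


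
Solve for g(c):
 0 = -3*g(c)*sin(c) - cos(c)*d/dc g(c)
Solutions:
 g(c) = C1*cos(c)^3


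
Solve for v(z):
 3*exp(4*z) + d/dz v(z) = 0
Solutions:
 v(z) = C1 - 3*exp(4*z)/4


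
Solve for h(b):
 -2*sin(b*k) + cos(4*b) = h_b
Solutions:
 h(b) = C1 + sin(4*b)/4 + 2*cos(b*k)/k


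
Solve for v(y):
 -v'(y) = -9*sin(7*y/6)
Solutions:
 v(y) = C1 - 54*cos(7*y/6)/7


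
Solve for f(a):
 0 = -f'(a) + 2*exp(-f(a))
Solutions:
 f(a) = log(C1 + 2*a)


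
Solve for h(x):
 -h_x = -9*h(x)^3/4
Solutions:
 h(x) = -sqrt(2)*sqrt(-1/(C1 + 9*x))
 h(x) = sqrt(2)*sqrt(-1/(C1 + 9*x))


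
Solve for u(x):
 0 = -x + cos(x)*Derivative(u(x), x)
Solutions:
 u(x) = C1 + Integral(x/cos(x), x)


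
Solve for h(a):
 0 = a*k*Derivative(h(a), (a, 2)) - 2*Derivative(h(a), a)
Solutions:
 h(a) = C1 + a^(((re(k) + 2)*re(k) + im(k)^2)/(re(k)^2 + im(k)^2))*(C2*sin(2*log(a)*Abs(im(k))/(re(k)^2 + im(k)^2)) + C3*cos(2*log(a)*im(k)/(re(k)^2 + im(k)^2)))


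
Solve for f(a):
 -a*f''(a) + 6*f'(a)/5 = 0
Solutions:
 f(a) = C1 + C2*a^(11/5)


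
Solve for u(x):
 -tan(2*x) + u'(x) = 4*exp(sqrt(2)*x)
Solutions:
 u(x) = C1 + 2*sqrt(2)*exp(sqrt(2)*x) - log(cos(2*x))/2


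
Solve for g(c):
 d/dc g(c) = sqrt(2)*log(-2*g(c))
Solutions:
 -sqrt(2)*Integral(1/(log(-_y) + log(2)), (_y, g(c)))/2 = C1 - c


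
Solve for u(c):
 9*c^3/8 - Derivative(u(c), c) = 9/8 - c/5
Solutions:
 u(c) = C1 + 9*c^4/32 + c^2/10 - 9*c/8


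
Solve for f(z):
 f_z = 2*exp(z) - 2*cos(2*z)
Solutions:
 f(z) = C1 + 2*exp(z) - sin(2*z)


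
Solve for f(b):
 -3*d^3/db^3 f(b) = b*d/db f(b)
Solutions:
 f(b) = C1 + Integral(C2*airyai(-3^(2/3)*b/3) + C3*airybi(-3^(2/3)*b/3), b)


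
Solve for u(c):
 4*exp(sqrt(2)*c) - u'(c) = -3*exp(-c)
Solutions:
 u(c) = C1 + 2*sqrt(2)*exp(sqrt(2)*c) - 3*exp(-c)


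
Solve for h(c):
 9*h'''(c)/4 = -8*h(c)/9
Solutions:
 h(c) = C3*exp(-2*6^(2/3)*c/9) + (C1*sin(2^(2/3)*3^(1/6)*c/3) + C2*cos(2^(2/3)*3^(1/6)*c/3))*exp(6^(2/3)*c/9)


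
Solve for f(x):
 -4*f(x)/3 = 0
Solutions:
 f(x) = 0


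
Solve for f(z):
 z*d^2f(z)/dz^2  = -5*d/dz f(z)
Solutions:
 f(z) = C1 + C2/z^4


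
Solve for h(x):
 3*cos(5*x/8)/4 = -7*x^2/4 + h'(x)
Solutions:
 h(x) = C1 + 7*x^3/12 + 6*sin(5*x/8)/5


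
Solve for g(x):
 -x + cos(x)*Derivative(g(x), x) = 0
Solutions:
 g(x) = C1 + Integral(x/cos(x), x)


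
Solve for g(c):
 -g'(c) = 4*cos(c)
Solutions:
 g(c) = C1 - 4*sin(c)


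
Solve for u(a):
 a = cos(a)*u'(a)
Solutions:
 u(a) = C1 + Integral(a/cos(a), a)


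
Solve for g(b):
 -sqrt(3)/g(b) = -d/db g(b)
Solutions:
 g(b) = -sqrt(C1 + 2*sqrt(3)*b)
 g(b) = sqrt(C1 + 2*sqrt(3)*b)


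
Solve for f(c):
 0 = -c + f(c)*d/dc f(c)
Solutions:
 f(c) = -sqrt(C1 + c^2)
 f(c) = sqrt(C1 + c^2)


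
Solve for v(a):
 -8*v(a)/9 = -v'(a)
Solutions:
 v(a) = C1*exp(8*a/9)


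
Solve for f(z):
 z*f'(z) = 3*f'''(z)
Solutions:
 f(z) = C1 + Integral(C2*airyai(3^(2/3)*z/3) + C3*airybi(3^(2/3)*z/3), z)


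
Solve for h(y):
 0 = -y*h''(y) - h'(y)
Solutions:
 h(y) = C1 + C2*log(y)


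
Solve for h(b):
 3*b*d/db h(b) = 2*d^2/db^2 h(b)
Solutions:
 h(b) = C1 + C2*erfi(sqrt(3)*b/2)


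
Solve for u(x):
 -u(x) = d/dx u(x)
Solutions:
 u(x) = C1*exp(-x)


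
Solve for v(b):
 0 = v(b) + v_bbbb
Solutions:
 v(b) = (C1*sin(sqrt(2)*b/2) + C2*cos(sqrt(2)*b/2))*exp(-sqrt(2)*b/2) + (C3*sin(sqrt(2)*b/2) + C4*cos(sqrt(2)*b/2))*exp(sqrt(2)*b/2)


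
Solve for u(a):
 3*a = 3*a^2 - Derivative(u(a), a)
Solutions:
 u(a) = C1 + a^3 - 3*a^2/2


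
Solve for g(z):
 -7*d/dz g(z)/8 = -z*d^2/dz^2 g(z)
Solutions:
 g(z) = C1 + C2*z^(15/8)


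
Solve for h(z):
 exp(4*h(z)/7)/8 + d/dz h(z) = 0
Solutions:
 h(z) = 7*log(-(1/(C1 + z))^(1/4)) + 7*log(14)/4
 h(z) = 7*log(1/(C1 + z))/4 + 7*log(14)/4
 h(z) = 7*log(-I*(1/(C1 + z))^(1/4)) + 7*log(14)/4
 h(z) = 7*log(I*(1/(C1 + z))^(1/4)) + 7*log(14)/4


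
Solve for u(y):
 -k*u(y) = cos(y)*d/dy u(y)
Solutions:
 u(y) = C1*exp(k*(log(sin(y) - 1) - log(sin(y) + 1))/2)


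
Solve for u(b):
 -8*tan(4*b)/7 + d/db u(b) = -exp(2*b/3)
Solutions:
 u(b) = C1 - 3*exp(2*b/3)/2 - 2*log(cos(4*b))/7


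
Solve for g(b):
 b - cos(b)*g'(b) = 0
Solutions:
 g(b) = C1 + Integral(b/cos(b), b)


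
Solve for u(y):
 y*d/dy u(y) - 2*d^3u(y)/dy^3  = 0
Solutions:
 u(y) = C1 + Integral(C2*airyai(2^(2/3)*y/2) + C3*airybi(2^(2/3)*y/2), y)


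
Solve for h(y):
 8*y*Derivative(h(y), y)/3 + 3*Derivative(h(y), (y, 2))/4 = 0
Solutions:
 h(y) = C1 + C2*erf(4*y/3)


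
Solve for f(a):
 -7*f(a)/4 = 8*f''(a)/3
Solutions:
 f(a) = C1*sin(sqrt(42)*a/8) + C2*cos(sqrt(42)*a/8)


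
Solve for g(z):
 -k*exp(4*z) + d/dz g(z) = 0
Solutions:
 g(z) = C1 + k*exp(4*z)/4


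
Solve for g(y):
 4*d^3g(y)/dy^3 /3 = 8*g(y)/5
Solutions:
 g(y) = C3*exp(5^(2/3)*6^(1/3)*y/5) + (C1*sin(2^(1/3)*3^(5/6)*5^(2/3)*y/10) + C2*cos(2^(1/3)*3^(5/6)*5^(2/3)*y/10))*exp(-5^(2/3)*6^(1/3)*y/10)


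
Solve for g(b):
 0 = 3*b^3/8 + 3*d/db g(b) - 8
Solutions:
 g(b) = C1 - b^4/32 + 8*b/3


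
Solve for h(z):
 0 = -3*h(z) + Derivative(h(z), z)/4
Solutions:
 h(z) = C1*exp(12*z)


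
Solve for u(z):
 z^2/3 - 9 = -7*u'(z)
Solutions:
 u(z) = C1 - z^3/63 + 9*z/7


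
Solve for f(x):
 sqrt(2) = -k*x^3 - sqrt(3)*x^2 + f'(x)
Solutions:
 f(x) = C1 + k*x^4/4 + sqrt(3)*x^3/3 + sqrt(2)*x


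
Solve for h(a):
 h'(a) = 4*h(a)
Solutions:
 h(a) = C1*exp(4*a)


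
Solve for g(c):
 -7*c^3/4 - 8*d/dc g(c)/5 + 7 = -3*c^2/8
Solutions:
 g(c) = C1 - 35*c^4/128 + 5*c^3/64 + 35*c/8


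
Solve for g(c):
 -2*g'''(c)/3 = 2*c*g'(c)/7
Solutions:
 g(c) = C1 + Integral(C2*airyai(-3^(1/3)*7^(2/3)*c/7) + C3*airybi(-3^(1/3)*7^(2/3)*c/7), c)


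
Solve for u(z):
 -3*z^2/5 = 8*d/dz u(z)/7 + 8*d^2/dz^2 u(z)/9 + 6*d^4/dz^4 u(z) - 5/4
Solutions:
 u(z) = C1 + C2*exp(-14^(1/3)*z*(-7^(1/3)*(243 + sqrt(59833))^(1/3) + 14*2^(1/3)/(243 + sqrt(59833))^(1/3))/126)*sin(14^(1/3)*sqrt(3)*z*(14*2^(1/3)/(243 + sqrt(59833))^(1/3) + 7^(1/3)*(243 + sqrt(59833))^(1/3))/126) + C3*exp(-14^(1/3)*z*(-7^(1/3)*(243 + sqrt(59833))^(1/3) + 14*2^(1/3)/(243 + sqrt(59833))^(1/3))/126)*cos(14^(1/3)*sqrt(3)*z*(14*2^(1/3)/(243 + sqrt(59833))^(1/3) + 7^(1/3)*(243 + sqrt(59833))^(1/3))/126) + C4*exp(14^(1/3)*z*(-7^(1/3)*(243 + sqrt(59833))^(1/3) + 14*2^(1/3)/(243 + sqrt(59833))^(1/3))/63) - 7*z^3/40 + 49*z^2/120 + 1981*z/4320


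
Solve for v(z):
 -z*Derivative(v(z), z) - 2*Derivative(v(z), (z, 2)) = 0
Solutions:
 v(z) = C1 + C2*erf(z/2)


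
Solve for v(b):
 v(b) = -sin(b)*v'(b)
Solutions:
 v(b) = C1*sqrt(cos(b) + 1)/sqrt(cos(b) - 1)


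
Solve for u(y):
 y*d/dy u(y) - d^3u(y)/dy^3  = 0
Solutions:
 u(y) = C1 + Integral(C2*airyai(y) + C3*airybi(y), y)


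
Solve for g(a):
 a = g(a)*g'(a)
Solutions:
 g(a) = -sqrt(C1 + a^2)
 g(a) = sqrt(C1 + a^2)


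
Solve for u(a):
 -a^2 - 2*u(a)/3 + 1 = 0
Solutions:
 u(a) = 3/2 - 3*a^2/2


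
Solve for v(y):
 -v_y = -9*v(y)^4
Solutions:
 v(y) = (-1/(C1 + 27*y))^(1/3)
 v(y) = (-1/(C1 + 9*y))^(1/3)*(-3^(2/3) - 3*3^(1/6)*I)/6
 v(y) = (-1/(C1 + 9*y))^(1/3)*(-3^(2/3) + 3*3^(1/6)*I)/6


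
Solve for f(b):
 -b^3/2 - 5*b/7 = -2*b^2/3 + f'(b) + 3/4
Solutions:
 f(b) = C1 - b^4/8 + 2*b^3/9 - 5*b^2/14 - 3*b/4


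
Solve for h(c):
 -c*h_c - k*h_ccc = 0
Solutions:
 h(c) = C1 + Integral(C2*airyai(c*(-1/k)^(1/3)) + C3*airybi(c*(-1/k)^(1/3)), c)


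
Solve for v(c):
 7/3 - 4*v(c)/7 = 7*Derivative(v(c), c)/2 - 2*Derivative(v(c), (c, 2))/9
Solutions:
 v(c) = C1*exp(3*c*(147 - sqrt(22505))/56) + C2*exp(3*c*(147 + sqrt(22505))/56) + 49/12


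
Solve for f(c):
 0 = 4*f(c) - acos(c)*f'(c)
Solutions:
 f(c) = C1*exp(4*Integral(1/acos(c), c))


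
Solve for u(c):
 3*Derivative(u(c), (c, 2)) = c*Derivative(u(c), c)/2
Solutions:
 u(c) = C1 + C2*erfi(sqrt(3)*c/6)


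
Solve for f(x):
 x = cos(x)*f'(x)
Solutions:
 f(x) = C1 + Integral(x/cos(x), x)


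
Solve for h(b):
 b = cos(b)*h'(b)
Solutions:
 h(b) = C1 + Integral(b/cos(b), b)


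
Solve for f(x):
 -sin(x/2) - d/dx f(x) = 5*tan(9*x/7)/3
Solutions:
 f(x) = C1 + 35*log(cos(9*x/7))/27 + 2*cos(x/2)


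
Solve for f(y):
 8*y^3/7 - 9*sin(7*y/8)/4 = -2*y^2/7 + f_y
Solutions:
 f(y) = C1 + 2*y^4/7 + 2*y^3/21 + 18*cos(7*y/8)/7


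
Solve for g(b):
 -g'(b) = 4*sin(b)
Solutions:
 g(b) = C1 + 4*cos(b)


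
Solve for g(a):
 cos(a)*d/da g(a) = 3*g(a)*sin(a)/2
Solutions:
 g(a) = C1/cos(a)^(3/2)


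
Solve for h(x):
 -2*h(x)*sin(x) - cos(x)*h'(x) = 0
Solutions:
 h(x) = C1*cos(x)^2


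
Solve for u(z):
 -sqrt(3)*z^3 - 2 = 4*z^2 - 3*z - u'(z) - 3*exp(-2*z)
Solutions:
 u(z) = C1 + sqrt(3)*z^4/4 + 4*z^3/3 - 3*z^2/2 + 2*z + 3*exp(-2*z)/2


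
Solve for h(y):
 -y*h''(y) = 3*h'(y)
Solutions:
 h(y) = C1 + C2/y^2


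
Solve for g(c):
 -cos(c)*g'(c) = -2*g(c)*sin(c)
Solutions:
 g(c) = C1/cos(c)^2


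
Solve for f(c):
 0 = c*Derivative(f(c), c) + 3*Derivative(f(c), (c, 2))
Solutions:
 f(c) = C1 + C2*erf(sqrt(6)*c/6)


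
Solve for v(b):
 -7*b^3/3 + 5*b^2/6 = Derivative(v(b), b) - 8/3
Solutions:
 v(b) = C1 - 7*b^4/12 + 5*b^3/18 + 8*b/3


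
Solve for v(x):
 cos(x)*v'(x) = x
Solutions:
 v(x) = C1 + Integral(x/cos(x), x)


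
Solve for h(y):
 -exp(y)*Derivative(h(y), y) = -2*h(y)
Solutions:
 h(y) = C1*exp(-2*exp(-y))


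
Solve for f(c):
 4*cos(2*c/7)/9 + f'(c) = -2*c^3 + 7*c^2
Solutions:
 f(c) = C1 - c^4/2 + 7*c^3/3 - 14*sin(2*c/7)/9


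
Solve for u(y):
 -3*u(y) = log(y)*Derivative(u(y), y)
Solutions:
 u(y) = C1*exp(-3*li(y))


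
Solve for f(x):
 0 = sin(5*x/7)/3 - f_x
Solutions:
 f(x) = C1 - 7*cos(5*x/7)/15


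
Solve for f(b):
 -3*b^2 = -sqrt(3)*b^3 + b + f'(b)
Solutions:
 f(b) = C1 + sqrt(3)*b^4/4 - b^3 - b^2/2


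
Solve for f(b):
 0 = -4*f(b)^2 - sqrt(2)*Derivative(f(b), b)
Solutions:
 f(b) = 1/(C1 + 2*sqrt(2)*b)


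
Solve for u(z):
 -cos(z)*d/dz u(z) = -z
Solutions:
 u(z) = C1 + Integral(z/cos(z), z)


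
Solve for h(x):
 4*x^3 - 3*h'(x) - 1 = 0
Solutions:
 h(x) = C1 + x^4/3 - x/3


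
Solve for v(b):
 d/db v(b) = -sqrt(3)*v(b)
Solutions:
 v(b) = C1*exp(-sqrt(3)*b)


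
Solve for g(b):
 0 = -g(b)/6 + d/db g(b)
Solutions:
 g(b) = C1*exp(b/6)


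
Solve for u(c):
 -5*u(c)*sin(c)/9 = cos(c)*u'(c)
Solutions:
 u(c) = C1*cos(c)^(5/9)


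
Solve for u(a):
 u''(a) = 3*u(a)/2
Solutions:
 u(a) = C1*exp(-sqrt(6)*a/2) + C2*exp(sqrt(6)*a/2)


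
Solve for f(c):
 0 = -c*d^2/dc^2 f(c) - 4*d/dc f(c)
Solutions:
 f(c) = C1 + C2/c^3


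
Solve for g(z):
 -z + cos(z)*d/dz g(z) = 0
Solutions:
 g(z) = C1 + Integral(z/cos(z), z)


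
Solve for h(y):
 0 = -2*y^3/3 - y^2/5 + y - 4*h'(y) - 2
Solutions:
 h(y) = C1 - y^4/24 - y^3/60 + y^2/8 - y/2


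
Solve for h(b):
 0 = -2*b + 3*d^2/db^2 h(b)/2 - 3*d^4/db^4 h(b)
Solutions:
 h(b) = C1 + C2*b + C3*exp(-sqrt(2)*b/2) + C4*exp(sqrt(2)*b/2) + 2*b^3/9


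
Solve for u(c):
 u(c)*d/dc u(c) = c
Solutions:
 u(c) = -sqrt(C1 + c^2)
 u(c) = sqrt(C1 + c^2)


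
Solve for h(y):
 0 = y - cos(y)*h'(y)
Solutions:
 h(y) = C1 + Integral(y/cos(y), y)


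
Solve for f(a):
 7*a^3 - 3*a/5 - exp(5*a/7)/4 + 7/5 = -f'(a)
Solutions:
 f(a) = C1 - 7*a^4/4 + 3*a^2/10 - 7*a/5 + 7*exp(5*a/7)/20


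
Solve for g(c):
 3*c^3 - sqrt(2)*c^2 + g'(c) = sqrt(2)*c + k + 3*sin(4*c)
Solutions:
 g(c) = C1 - 3*c^4/4 + sqrt(2)*c^3/3 + sqrt(2)*c^2/2 + c*k - 3*cos(4*c)/4


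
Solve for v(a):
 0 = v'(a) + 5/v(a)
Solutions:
 v(a) = -sqrt(C1 - 10*a)
 v(a) = sqrt(C1 - 10*a)


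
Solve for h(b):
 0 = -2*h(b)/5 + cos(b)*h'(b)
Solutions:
 h(b) = C1*(sin(b) + 1)^(1/5)/(sin(b) - 1)^(1/5)


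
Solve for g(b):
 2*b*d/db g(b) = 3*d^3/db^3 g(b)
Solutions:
 g(b) = C1 + Integral(C2*airyai(2^(1/3)*3^(2/3)*b/3) + C3*airybi(2^(1/3)*3^(2/3)*b/3), b)


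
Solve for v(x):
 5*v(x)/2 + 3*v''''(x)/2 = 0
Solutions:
 v(x) = (C1*sin(sqrt(2)*3^(3/4)*5^(1/4)*x/6) + C2*cos(sqrt(2)*3^(3/4)*5^(1/4)*x/6))*exp(-sqrt(2)*3^(3/4)*5^(1/4)*x/6) + (C3*sin(sqrt(2)*3^(3/4)*5^(1/4)*x/6) + C4*cos(sqrt(2)*3^(3/4)*5^(1/4)*x/6))*exp(sqrt(2)*3^(3/4)*5^(1/4)*x/6)


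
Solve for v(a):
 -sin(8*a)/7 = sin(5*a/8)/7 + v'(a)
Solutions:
 v(a) = C1 + 8*cos(5*a/8)/35 + cos(8*a)/56


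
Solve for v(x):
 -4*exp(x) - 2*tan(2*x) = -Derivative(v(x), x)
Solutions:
 v(x) = C1 + 4*exp(x) - log(cos(2*x))


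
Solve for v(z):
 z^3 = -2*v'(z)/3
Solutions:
 v(z) = C1 - 3*z^4/8


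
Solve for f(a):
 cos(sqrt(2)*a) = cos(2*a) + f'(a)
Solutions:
 f(a) = C1 - sin(2*a)/2 + sqrt(2)*sin(sqrt(2)*a)/2


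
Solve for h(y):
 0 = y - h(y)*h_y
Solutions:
 h(y) = -sqrt(C1 + y^2)
 h(y) = sqrt(C1 + y^2)


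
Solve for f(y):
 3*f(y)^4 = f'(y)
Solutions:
 f(y) = (-1/(C1 + 9*y))^(1/3)
 f(y) = (-1/(C1 + 3*y))^(1/3)*(-3^(2/3) - 3*3^(1/6)*I)/6
 f(y) = (-1/(C1 + 3*y))^(1/3)*(-3^(2/3) + 3*3^(1/6)*I)/6


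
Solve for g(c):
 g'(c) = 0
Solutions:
 g(c) = C1


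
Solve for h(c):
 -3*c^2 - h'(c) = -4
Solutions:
 h(c) = C1 - c^3 + 4*c


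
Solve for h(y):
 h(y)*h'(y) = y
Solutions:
 h(y) = -sqrt(C1 + y^2)
 h(y) = sqrt(C1 + y^2)


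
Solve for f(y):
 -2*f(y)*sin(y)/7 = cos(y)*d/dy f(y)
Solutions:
 f(y) = C1*cos(y)^(2/7)


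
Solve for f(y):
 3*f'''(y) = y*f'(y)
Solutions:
 f(y) = C1 + Integral(C2*airyai(3^(2/3)*y/3) + C3*airybi(3^(2/3)*y/3), y)


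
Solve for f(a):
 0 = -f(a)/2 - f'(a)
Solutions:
 f(a) = C1*exp(-a/2)


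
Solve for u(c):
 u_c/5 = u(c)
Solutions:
 u(c) = C1*exp(5*c)


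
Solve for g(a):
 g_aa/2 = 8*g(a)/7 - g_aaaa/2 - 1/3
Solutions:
 g(a) = C1*exp(-sqrt(14)*a*sqrt(-7 + sqrt(497))/14) + C2*exp(sqrt(14)*a*sqrt(-7 + sqrt(497))/14) + C3*sin(sqrt(14)*a*sqrt(7 + sqrt(497))/14) + C4*cos(sqrt(14)*a*sqrt(7 + sqrt(497))/14) + 7/24


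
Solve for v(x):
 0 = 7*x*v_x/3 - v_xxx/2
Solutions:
 v(x) = C1 + Integral(C2*airyai(14^(1/3)*3^(2/3)*x/3) + C3*airybi(14^(1/3)*3^(2/3)*x/3), x)


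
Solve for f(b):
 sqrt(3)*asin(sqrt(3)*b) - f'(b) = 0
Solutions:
 f(b) = C1 + sqrt(3)*(b*asin(sqrt(3)*b) + sqrt(3)*sqrt(1 - 3*b^2)/3)


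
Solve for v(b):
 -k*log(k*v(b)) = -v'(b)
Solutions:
 li(k*v(b))/k = C1 + b*k


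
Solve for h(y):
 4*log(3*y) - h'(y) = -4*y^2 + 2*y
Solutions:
 h(y) = C1 + 4*y^3/3 - y^2 + 4*y*log(y) - 4*y + y*log(81)


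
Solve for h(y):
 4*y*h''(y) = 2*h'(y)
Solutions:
 h(y) = C1 + C2*y^(3/2)


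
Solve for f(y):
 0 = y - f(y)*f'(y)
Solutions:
 f(y) = -sqrt(C1 + y^2)
 f(y) = sqrt(C1 + y^2)


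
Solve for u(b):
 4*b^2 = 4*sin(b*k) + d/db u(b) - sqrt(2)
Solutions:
 u(b) = C1 + 4*b^3/3 + sqrt(2)*b + 4*cos(b*k)/k


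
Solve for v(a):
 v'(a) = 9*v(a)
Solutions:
 v(a) = C1*exp(9*a)


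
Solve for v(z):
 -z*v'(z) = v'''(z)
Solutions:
 v(z) = C1 + Integral(C2*airyai(-z) + C3*airybi(-z), z)


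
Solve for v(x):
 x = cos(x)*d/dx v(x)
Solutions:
 v(x) = C1 + Integral(x/cos(x), x)


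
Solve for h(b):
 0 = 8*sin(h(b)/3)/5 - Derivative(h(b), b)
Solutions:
 -8*b/5 + 3*log(cos(h(b)/3) - 1)/2 - 3*log(cos(h(b)/3) + 1)/2 = C1


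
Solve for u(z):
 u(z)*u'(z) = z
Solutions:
 u(z) = -sqrt(C1 + z^2)
 u(z) = sqrt(C1 + z^2)


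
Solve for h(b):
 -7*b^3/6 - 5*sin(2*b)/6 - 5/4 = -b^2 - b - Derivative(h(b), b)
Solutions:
 h(b) = C1 + 7*b^4/24 - b^3/3 - b^2/2 + 5*b/4 - 5*cos(2*b)/12


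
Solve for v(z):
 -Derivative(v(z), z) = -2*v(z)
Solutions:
 v(z) = C1*exp(2*z)


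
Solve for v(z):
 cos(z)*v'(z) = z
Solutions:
 v(z) = C1 + Integral(z/cos(z), z)


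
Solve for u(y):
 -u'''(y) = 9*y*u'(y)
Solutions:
 u(y) = C1 + Integral(C2*airyai(-3^(2/3)*y) + C3*airybi(-3^(2/3)*y), y)


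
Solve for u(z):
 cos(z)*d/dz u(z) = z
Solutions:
 u(z) = C1 + Integral(z/cos(z), z)


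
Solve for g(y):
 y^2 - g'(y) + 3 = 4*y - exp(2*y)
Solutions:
 g(y) = C1 + y^3/3 - 2*y^2 + 3*y + exp(2*y)/2


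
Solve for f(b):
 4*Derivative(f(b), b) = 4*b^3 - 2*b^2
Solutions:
 f(b) = C1 + b^4/4 - b^3/6


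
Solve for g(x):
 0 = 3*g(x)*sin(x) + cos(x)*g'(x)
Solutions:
 g(x) = C1*cos(x)^3


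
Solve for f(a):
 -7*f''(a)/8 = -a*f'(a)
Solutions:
 f(a) = C1 + C2*erfi(2*sqrt(7)*a/7)


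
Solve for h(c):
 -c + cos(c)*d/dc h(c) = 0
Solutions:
 h(c) = C1 + Integral(c/cos(c), c)


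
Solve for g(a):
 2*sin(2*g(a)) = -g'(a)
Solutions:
 g(a) = pi - acos((-C1 - exp(8*a))/(C1 - exp(8*a)))/2
 g(a) = acos((-C1 - exp(8*a))/(C1 - exp(8*a)))/2


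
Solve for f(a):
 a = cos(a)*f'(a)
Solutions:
 f(a) = C1 + Integral(a/cos(a), a)


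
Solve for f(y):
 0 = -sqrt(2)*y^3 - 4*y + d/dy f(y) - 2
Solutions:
 f(y) = C1 + sqrt(2)*y^4/4 + 2*y^2 + 2*y


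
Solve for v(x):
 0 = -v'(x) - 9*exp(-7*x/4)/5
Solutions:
 v(x) = C1 + 36*exp(-7*x/4)/35


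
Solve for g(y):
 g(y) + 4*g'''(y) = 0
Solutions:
 g(y) = C3*exp(-2^(1/3)*y/2) + (C1*sin(2^(1/3)*sqrt(3)*y/4) + C2*cos(2^(1/3)*sqrt(3)*y/4))*exp(2^(1/3)*y/4)


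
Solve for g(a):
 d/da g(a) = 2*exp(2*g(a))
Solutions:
 g(a) = log(-sqrt(-1/(C1 + 2*a))) - log(2)/2
 g(a) = log(-1/(C1 + 2*a))/2 - log(2)/2


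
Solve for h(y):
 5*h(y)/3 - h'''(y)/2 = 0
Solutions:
 h(y) = C3*exp(10^(1/3)*3^(2/3)*y/3) + (C1*sin(10^(1/3)*3^(1/6)*y/2) + C2*cos(10^(1/3)*3^(1/6)*y/2))*exp(-10^(1/3)*3^(2/3)*y/6)


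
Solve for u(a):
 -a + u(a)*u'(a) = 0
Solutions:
 u(a) = -sqrt(C1 + a^2)
 u(a) = sqrt(C1 + a^2)


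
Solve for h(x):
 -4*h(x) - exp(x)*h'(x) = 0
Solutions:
 h(x) = C1*exp(4*exp(-x))


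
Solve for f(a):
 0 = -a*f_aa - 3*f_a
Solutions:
 f(a) = C1 + C2/a^2


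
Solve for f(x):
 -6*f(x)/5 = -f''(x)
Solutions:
 f(x) = C1*exp(-sqrt(30)*x/5) + C2*exp(sqrt(30)*x/5)


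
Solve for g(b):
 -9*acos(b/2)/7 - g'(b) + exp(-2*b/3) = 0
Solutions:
 g(b) = C1 - 9*b*acos(b/2)/7 + 9*sqrt(4 - b^2)/7 - 3*exp(-2*b/3)/2


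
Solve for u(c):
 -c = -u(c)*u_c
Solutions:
 u(c) = -sqrt(C1 + c^2)
 u(c) = sqrt(C1 + c^2)


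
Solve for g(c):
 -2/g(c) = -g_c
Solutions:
 g(c) = -sqrt(C1 + 4*c)
 g(c) = sqrt(C1 + 4*c)


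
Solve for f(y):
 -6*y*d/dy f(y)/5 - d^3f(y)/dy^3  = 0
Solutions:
 f(y) = C1 + Integral(C2*airyai(-5^(2/3)*6^(1/3)*y/5) + C3*airybi(-5^(2/3)*6^(1/3)*y/5), y)


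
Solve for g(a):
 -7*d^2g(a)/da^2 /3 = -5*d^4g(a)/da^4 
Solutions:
 g(a) = C1 + C2*a + C3*exp(-sqrt(105)*a/15) + C4*exp(sqrt(105)*a/15)


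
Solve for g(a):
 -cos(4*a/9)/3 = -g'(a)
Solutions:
 g(a) = C1 + 3*sin(4*a/9)/4


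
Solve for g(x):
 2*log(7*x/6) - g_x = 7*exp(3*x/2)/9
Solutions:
 g(x) = C1 + 2*x*log(x) + 2*x*(-log(6) - 1 + log(7)) - 14*exp(3*x/2)/27


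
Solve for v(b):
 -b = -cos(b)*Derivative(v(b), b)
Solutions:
 v(b) = C1 + Integral(b/cos(b), b)


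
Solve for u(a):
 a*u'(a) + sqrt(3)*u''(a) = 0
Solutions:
 u(a) = C1 + C2*erf(sqrt(2)*3^(3/4)*a/6)


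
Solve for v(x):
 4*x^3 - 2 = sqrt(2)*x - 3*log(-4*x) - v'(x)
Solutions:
 v(x) = C1 - x^4 + sqrt(2)*x^2/2 - 3*x*log(-x) + x*(5 - 6*log(2))


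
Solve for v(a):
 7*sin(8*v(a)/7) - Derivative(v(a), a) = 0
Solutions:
 -7*a + 7*log(cos(8*v(a)/7) - 1)/16 - 7*log(cos(8*v(a)/7) + 1)/16 = C1


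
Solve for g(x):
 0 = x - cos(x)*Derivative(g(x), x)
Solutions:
 g(x) = C1 + Integral(x/cos(x), x)


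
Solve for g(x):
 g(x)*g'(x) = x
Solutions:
 g(x) = -sqrt(C1 + x^2)
 g(x) = sqrt(C1 + x^2)


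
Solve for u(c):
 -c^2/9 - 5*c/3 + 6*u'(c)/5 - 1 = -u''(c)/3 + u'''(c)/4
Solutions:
 u(c) = C1 + C2*exp(2*c*(5 - sqrt(295))/15) + C3*exp(2*c*(5 + sqrt(295))/15) + 5*c^3/162 + 325*c^2/486 + 8755*c/17496


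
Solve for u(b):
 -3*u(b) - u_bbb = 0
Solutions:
 u(b) = C3*exp(-3^(1/3)*b) + (C1*sin(3^(5/6)*b/2) + C2*cos(3^(5/6)*b/2))*exp(3^(1/3)*b/2)


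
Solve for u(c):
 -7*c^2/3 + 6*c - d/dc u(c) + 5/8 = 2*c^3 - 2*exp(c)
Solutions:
 u(c) = C1 - c^4/2 - 7*c^3/9 + 3*c^2 + 5*c/8 + 2*exp(c)


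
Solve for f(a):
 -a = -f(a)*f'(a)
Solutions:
 f(a) = -sqrt(C1 + a^2)
 f(a) = sqrt(C1 + a^2)


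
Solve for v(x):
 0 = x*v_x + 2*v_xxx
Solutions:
 v(x) = C1 + Integral(C2*airyai(-2^(2/3)*x/2) + C3*airybi(-2^(2/3)*x/2), x)


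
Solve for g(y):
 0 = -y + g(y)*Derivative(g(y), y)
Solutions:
 g(y) = -sqrt(C1 + y^2)
 g(y) = sqrt(C1 + y^2)


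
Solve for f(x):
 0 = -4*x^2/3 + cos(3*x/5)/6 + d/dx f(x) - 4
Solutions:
 f(x) = C1 + 4*x^3/9 + 4*x - 5*sin(3*x/5)/18


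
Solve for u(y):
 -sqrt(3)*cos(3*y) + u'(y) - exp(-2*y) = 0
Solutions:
 u(y) = C1 + sqrt(3)*sin(3*y)/3 - exp(-2*y)/2


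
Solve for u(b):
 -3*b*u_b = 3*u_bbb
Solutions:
 u(b) = C1 + Integral(C2*airyai(-b) + C3*airybi(-b), b)


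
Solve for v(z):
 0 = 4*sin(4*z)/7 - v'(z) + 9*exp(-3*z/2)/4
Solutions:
 v(z) = C1 - cos(4*z)/7 - 3*exp(-3*z/2)/2


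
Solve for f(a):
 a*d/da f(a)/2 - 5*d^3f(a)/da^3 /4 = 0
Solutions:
 f(a) = C1 + Integral(C2*airyai(2^(1/3)*5^(2/3)*a/5) + C3*airybi(2^(1/3)*5^(2/3)*a/5), a)


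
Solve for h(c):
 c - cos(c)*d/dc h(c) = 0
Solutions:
 h(c) = C1 + Integral(c/cos(c), c)


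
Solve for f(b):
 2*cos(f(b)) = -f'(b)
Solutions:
 f(b) = pi - asin((C1 + exp(4*b))/(C1 - exp(4*b)))
 f(b) = asin((C1 + exp(4*b))/(C1 - exp(4*b)))


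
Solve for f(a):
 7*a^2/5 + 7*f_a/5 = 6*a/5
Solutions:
 f(a) = C1 - a^3/3 + 3*a^2/7


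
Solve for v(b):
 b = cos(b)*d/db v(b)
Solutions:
 v(b) = C1 + Integral(b/cos(b), b)


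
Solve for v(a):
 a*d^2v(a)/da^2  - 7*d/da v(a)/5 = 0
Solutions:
 v(a) = C1 + C2*a^(12/5)


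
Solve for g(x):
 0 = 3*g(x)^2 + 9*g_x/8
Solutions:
 g(x) = 3/(C1 + 8*x)


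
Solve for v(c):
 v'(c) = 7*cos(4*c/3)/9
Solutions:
 v(c) = C1 + 7*sin(4*c/3)/12


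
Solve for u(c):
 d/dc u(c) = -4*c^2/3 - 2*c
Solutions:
 u(c) = C1 - 4*c^3/9 - c^2


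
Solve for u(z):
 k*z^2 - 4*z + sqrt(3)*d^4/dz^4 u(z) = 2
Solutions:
 u(z) = C1 + C2*z + C3*z^2 + C4*z^3 - sqrt(3)*k*z^6/1080 + sqrt(3)*z^5/90 + sqrt(3)*z^4/36


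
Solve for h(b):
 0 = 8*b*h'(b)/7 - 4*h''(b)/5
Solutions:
 h(b) = C1 + C2*erfi(sqrt(35)*b/7)


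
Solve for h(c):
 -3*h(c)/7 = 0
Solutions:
 h(c) = 0


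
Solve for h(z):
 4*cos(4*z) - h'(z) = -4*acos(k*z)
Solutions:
 h(z) = C1 + 4*Piecewise((z*acos(k*z) - sqrt(-k^2*z^2 + 1)/k, Ne(k, 0)), (pi*z/2, True)) + sin(4*z)


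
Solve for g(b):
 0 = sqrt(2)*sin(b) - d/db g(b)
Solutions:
 g(b) = C1 - sqrt(2)*cos(b)


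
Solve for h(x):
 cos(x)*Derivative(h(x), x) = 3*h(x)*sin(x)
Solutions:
 h(x) = C1/cos(x)^3


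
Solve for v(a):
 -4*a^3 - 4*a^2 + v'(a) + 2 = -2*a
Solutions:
 v(a) = C1 + a^4 + 4*a^3/3 - a^2 - 2*a


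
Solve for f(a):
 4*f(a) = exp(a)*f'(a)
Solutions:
 f(a) = C1*exp(-4*exp(-a))


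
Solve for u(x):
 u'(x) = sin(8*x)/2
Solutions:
 u(x) = C1 - cos(8*x)/16


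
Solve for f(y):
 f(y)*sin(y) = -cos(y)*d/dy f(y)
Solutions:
 f(y) = C1*cos(y)


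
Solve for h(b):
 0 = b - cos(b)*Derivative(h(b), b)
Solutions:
 h(b) = C1 + Integral(b/cos(b), b)


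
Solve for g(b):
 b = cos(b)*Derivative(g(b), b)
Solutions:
 g(b) = C1 + Integral(b/cos(b), b)


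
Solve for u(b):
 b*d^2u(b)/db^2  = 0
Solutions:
 u(b) = C1 + C2*b


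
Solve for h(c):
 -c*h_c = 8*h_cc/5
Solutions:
 h(c) = C1 + C2*erf(sqrt(5)*c/4)


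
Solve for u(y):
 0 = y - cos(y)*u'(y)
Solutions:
 u(y) = C1 + Integral(y/cos(y), y)


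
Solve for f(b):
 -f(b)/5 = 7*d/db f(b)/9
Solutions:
 f(b) = C1*exp(-9*b/35)


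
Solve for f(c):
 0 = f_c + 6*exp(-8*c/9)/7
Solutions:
 f(c) = C1 + 27*exp(-8*c/9)/28


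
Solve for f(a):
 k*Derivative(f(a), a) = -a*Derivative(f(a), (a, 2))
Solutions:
 f(a) = C1 + a^(1 - re(k))*(C2*sin(log(a)*Abs(im(k))) + C3*cos(log(a)*im(k)))


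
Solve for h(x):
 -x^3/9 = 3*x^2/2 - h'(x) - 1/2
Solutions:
 h(x) = C1 + x^4/36 + x^3/2 - x/2


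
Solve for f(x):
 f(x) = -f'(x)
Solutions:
 f(x) = C1*exp(-x)


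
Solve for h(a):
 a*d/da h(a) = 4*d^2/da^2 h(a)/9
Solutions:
 h(a) = C1 + C2*erfi(3*sqrt(2)*a/4)


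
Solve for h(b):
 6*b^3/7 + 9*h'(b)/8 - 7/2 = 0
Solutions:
 h(b) = C1 - 4*b^4/21 + 28*b/9


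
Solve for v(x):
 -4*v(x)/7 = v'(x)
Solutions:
 v(x) = C1*exp(-4*x/7)


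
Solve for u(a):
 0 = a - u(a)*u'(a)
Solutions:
 u(a) = -sqrt(C1 + a^2)
 u(a) = sqrt(C1 + a^2)


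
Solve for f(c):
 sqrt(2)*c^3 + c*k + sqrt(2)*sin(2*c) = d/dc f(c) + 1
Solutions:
 f(c) = C1 + sqrt(2)*c^4/4 + c^2*k/2 - c - sqrt(2)*cos(2*c)/2


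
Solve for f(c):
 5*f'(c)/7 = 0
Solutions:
 f(c) = C1


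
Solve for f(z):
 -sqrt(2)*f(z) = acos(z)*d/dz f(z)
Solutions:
 f(z) = C1*exp(-sqrt(2)*Integral(1/acos(z), z))


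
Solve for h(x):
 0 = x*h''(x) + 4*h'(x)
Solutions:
 h(x) = C1 + C2/x^3


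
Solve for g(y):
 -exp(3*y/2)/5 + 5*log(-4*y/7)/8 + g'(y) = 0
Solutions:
 g(y) = C1 - 5*y*log(-y)/8 + 5*y*(-2*log(2) + 1 + log(7))/8 + 2*exp(3*y/2)/15
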